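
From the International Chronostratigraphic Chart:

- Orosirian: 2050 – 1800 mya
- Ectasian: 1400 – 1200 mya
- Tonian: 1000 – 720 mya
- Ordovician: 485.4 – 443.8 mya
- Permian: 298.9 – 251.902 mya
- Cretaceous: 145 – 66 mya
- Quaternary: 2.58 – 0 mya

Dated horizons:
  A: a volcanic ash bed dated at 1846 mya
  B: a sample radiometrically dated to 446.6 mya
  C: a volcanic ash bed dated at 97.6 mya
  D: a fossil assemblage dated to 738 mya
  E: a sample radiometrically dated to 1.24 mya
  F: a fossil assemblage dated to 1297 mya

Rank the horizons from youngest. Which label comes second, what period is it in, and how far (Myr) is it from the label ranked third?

Sorted youngest-first by Ma: E (1.24), C (97.6), B (446.6), D (738), F (1297), A (1846).
The second youngest is C at 97.6 Ma, which lies in 145–66 Ma: the Cretaceous.
The third youngest is B at 446.6 Ma; separation = |97.6 − 446.6| = 349 Myr.

C, in the Cretaceous; 349 million years to B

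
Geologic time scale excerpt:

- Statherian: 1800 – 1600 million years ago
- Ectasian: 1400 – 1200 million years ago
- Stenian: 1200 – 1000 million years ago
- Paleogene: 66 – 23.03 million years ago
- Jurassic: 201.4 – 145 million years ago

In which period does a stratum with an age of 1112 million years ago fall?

1112 Ma lies between 1200 and 1000 Ma, so it falls in the Stenian.

Stenian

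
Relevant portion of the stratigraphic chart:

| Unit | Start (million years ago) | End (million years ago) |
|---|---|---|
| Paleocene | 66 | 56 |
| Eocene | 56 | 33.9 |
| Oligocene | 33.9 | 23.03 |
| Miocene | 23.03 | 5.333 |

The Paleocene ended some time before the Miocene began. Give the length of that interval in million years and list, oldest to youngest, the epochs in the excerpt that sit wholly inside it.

32.97 million years; Eocene, Oligocene

The Paleocene closes at 56 Ma and the Miocene opens at 23.03 Ma, so the interval is 56 − 23.03 = 32.97 Myr.
An epoch fits inside if it starts at or after 56 Ma and ends at or before 23.03 Ma; oldest first that gives Eocene, Oligocene.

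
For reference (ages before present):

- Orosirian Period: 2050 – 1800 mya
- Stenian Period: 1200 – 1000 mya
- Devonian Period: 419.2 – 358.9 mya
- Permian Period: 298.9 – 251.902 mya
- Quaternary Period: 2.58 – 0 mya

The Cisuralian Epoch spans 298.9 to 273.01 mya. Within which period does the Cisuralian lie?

Permian

The Cisuralian (298.9–273.01 Ma) lies entirely within 298.9–251.902 Ma, the Permian Period.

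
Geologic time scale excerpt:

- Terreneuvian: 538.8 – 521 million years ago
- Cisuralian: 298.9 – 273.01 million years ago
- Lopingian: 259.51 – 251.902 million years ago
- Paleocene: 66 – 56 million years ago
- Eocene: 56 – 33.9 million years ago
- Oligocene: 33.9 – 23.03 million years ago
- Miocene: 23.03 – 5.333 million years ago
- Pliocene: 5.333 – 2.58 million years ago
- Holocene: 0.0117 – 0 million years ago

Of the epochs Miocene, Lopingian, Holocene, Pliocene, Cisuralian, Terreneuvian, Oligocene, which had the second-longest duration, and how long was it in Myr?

Terreneuvian, 17.8 million years

Durations: Miocene 17.697; Lopingian 7.608; Holocene 0.0117; Pliocene 2.753; Cisuralian 25.89; Terreneuvian 17.8; Oligocene 10.87 Myr.
Sorted longest-first: Cisuralian (25.89), Terreneuvian (17.8), Miocene (17.697), Oligocene (10.87), Lopingian (7.608), Pliocene (2.753), Holocene (0.0117).
The second longest is Terreneuvian at 17.8 Myr.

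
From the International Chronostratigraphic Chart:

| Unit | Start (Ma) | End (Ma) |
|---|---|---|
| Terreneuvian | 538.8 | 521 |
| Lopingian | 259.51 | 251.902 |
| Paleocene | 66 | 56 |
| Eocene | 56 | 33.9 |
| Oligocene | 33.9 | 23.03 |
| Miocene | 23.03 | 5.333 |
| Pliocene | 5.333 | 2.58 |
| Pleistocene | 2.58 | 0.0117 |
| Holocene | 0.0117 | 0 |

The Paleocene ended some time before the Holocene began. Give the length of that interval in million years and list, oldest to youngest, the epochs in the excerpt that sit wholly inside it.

End of Paleocene = 56 Ma; start of Holocene = 0.0117 Ma.
Gap = 56 − 0.0117 = 55.9883 Myr.
Epochs wholly inside 56–0.0117 Ma: Eocene (56–33.9), Oligocene (33.9–23.03), Miocene (23.03–5.333), Pliocene (5.333–2.58), Pleistocene (2.58–0.0117).

55.9883 million years; Eocene, Oligocene, Miocene, Pliocene, Pleistocene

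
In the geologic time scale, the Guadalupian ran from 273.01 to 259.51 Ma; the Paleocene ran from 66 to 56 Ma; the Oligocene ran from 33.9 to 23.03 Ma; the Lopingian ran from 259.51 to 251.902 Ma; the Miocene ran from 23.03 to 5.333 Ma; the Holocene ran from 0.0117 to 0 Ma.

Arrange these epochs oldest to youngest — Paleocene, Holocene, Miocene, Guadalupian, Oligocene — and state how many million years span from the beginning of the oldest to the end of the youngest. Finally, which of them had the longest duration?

Guadalupian → Paleocene → Oligocene → Miocene → Holocene; total span 273.01 Myr; longest is Miocene

Start ages (Ma): Guadalupian 273.01, Paleocene 66, Oligocene 33.9, Miocene 23.03, Holocene 0.0117.
Ordered oldest to youngest: Guadalupian, Paleocene, Oligocene, Miocene, Holocene.
Span = 273.01 − 0 = 273.01 Myr.
Durations: Holocene 0.0117, Guadalupian 13.5, Miocene 17.697, Paleocene 10, Oligocene 10.87 → longest is Miocene (17.697 Myr).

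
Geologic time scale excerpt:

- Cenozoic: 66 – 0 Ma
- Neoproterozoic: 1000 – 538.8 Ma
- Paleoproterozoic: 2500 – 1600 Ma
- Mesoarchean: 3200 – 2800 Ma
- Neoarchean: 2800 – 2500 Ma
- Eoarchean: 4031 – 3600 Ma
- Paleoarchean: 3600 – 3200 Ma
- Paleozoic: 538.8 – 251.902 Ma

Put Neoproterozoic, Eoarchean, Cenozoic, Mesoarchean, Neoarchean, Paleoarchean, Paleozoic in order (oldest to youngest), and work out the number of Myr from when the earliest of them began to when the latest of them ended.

Eoarchean, Paleoarchean, Mesoarchean, Neoarchean, Neoproterozoic, Paleozoic, Cenozoic; total span 4031 Myr

From the excerpt: Neoproterozoic 1000–538.8; Eoarchean 4031–3600; Cenozoic 66–0; Mesoarchean 3200–2800; Neoarchean 2800–2500; Paleoarchean 3600–3200; Paleozoic 538.8–251.902 (Ma).
Larger Ma is earlier, so the oldest is Eoarchean and the youngest is Cenozoic; oldest to youngest: Eoarchean, Paleoarchean, Mesoarchean, Neoarchean, Neoproterozoic, Paleozoic, Cenozoic.
Oldest start 4031 minus youngest end 0 gives 4031 Myr overall.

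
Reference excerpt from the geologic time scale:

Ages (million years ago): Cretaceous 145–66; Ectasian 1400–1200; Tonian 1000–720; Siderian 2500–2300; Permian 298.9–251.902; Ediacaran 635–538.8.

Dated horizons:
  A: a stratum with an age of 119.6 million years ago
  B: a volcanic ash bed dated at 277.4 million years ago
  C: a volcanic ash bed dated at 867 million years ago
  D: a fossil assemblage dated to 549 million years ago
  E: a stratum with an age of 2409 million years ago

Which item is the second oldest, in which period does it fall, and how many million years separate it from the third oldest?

Larger Ma means older, so oldest first: E 2409 > C 867 > D 549 > B 277.4 > A 119.6.
Counting 2 along gives C (867 Ma); the excerpt puts that inside the Tonian, 1000–720 Ma.
Next in line is D (549 Ma), and 867 − 549 = 318 Myr.

C, in the Tonian; 318 million years to D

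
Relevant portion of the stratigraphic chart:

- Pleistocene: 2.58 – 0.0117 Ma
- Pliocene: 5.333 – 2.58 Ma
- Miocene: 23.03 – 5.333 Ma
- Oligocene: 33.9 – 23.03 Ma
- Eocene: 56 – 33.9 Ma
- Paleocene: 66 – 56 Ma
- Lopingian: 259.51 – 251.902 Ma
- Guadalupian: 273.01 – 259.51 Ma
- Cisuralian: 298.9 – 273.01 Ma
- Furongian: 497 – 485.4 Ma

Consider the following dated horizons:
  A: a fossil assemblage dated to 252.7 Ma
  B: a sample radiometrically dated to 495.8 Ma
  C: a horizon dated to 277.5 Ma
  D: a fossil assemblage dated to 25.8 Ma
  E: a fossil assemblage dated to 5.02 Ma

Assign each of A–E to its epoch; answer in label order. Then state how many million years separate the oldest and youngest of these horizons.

A — Lopingian; B — Furongian; C — Cisuralian; D — Oligocene; E — Pliocene; span 490.78 million years

A: 252.7 Ma lies in 259.51–251.902 Ma, so Lopingian.
B: 495.8 Ma lies in 497–485.4 Ma, so Furongian.
C: 277.5 Ma lies in 298.9–273.01 Ma, so Cisuralian.
D: 25.8 Ma lies in 33.9–23.03 Ma, so Oligocene.
E: 5.02 Ma lies in 5.333–2.58 Ma, so Pliocene.
Oldest = 495.8 Ma, youngest = 5.02 Ma → span 490.78 Myr.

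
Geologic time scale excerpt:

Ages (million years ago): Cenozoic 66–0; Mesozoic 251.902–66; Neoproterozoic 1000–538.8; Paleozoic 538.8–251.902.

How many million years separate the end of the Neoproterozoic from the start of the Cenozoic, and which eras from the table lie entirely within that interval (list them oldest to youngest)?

End of Neoproterozoic = 538.8 Ma; start of Cenozoic = 66 Ma.
Gap = 538.8 − 66 = 472.8 Myr.
Eras wholly inside 538.8–66 Ma: Paleozoic (538.8–251.902), Mesozoic (251.902–66).

472.8 million years; Paleozoic, Mesozoic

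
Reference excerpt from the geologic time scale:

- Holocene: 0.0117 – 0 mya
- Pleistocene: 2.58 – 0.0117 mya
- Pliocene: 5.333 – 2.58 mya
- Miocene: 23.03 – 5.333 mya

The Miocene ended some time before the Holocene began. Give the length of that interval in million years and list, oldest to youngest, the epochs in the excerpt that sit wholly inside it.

5.3213 million years; Pliocene, Pleistocene

The Miocene closes at 5.333 Ma and the Holocene opens at 0.0117 Ma, so the interval is 5.333 − 0.0117 = 5.3213 Myr.
An epoch fits inside if it starts at or after 5.333 Ma and ends at or before 0.0117 Ma; oldest first that gives Pliocene, Pleistocene.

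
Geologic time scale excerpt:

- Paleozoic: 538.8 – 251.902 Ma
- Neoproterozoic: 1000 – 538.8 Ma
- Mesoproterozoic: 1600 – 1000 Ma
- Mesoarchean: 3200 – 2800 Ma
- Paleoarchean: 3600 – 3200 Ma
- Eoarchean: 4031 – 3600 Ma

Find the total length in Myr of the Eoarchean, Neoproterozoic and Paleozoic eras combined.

Duration is start − end for each: (4031 − 3600) + (1000 − 538.8) + (538.8 − 251.902).
That is 431 + 461.2 + 286.898, which totals 1179.098 million years.

1179.098 million years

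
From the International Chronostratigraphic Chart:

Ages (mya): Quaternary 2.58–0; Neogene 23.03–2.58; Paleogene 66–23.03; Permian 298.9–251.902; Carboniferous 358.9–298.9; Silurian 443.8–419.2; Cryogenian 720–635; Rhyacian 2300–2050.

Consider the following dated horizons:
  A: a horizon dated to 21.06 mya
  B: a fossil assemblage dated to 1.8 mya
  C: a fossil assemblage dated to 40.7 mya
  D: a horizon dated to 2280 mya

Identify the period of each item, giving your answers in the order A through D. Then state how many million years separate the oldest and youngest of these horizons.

A — Neogene; B — Quaternary; C — Paleogene; D — Rhyacian; span 2278.2 million years

Match each age against the start–end ranges in the excerpt: A = 21.06 Ma → Neogene (23.03–2.58); B = 1.8 Ma → Quaternary (2.58–0); C = 40.7 Ma → Paleogene (66–23.03); D = 2280 Ma → Rhyacian (2300–2050).
The largest age is 2280 Ma and the smallest is 1.8 Ma; their difference is 2278.2 Myr.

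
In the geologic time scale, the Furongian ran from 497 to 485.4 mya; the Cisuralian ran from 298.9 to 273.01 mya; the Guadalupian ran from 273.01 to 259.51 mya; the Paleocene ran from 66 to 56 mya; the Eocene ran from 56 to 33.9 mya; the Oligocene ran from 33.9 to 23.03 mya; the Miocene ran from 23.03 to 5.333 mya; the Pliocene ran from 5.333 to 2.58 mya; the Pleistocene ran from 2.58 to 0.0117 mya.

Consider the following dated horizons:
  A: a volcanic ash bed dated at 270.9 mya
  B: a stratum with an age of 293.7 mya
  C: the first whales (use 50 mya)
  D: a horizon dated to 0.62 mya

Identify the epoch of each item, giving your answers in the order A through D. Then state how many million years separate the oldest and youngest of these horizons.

A — Guadalupian; B — Cisuralian; C — Eocene; D — Pleistocene; span 293.08 million years

A: 270.9 Ma lies in 273.01–259.51 Ma, so Guadalupian.
B: 293.7 Ma lies in 298.9–273.01 Ma, so Cisuralian.
C: 50 Ma lies in 56–33.9 Ma, so Eocene.
D: 0.62 Ma lies in 2.58–0.0117 Ma, so Pleistocene.
Oldest = 293.7 Ma, youngest = 0.62 Ma → span 293.08 Myr.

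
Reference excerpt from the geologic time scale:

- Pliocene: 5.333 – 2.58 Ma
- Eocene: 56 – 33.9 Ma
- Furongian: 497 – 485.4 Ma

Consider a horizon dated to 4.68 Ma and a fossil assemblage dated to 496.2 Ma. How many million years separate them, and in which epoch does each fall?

Elapsed time: 496.2 − 4.68 = 491.52 Myr.
4.68 Ma lies within 5.333–2.58 Ma: Pliocene.
496.2 Ma lies within 497–485.4 Ma: Furongian.

491.52 million years apart; the first in the Pliocene, the second in the Furongian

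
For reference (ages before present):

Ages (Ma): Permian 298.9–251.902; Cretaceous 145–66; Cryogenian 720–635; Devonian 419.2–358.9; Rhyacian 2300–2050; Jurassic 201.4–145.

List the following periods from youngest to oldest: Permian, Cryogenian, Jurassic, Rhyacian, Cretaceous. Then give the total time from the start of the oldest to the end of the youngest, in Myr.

Start ages (Ma): Rhyacian 2300, Cryogenian 720, Permian 298.9, Jurassic 201.4, Cretaceous 145.
Ordered youngest to oldest: Cretaceous, Jurassic, Permian, Cryogenian, Rhyacian.
Span = 2300 − 66 = 2234 Myr.

Cretaceous, Jurassic, Permian, Cryogenian, Rhyacian; total span 2234 Myr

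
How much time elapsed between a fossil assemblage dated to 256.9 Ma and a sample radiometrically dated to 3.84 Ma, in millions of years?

253.06 million years

256.9 − 3.84 = 253.06 million years.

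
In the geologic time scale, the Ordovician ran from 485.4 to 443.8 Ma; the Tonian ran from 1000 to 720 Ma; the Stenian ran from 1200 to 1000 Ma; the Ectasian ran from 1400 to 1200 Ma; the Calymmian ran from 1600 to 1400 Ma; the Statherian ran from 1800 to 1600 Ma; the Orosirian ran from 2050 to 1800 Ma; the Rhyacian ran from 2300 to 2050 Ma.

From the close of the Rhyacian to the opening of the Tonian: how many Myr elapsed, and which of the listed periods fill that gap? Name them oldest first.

End of Rhyacian = 2050 Ma; start of Tonian = 1000 Ma.
Gap = 2050 − 1000 = 1050 Myr.
Periods wholly inside 2050–1000 Ma: Orosirian (2050–1800), Statherian (1800–1600), Calymmian (1600–1400), Ectasian (1400–1200), Stenian (1200–1000).

1050 million years; Orosirian, Statherian, Calymmian, Ectasian, Stenian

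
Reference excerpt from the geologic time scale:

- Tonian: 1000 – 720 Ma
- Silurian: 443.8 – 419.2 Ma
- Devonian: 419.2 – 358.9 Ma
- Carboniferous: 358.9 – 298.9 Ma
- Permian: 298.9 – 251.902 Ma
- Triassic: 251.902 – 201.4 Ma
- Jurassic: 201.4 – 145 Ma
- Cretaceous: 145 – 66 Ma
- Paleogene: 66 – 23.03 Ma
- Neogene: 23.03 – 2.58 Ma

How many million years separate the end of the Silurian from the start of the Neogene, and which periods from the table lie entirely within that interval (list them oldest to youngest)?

396.17 million years; Devonian, Carboniferous, Permian, Triassic, Jurassic, Cretaceous, Paleogene

End of Silurian = 419.2 Ma; start of Neogene = 23.03 Ma.
Gap = 419.2 − 23.03 = 396.17 Myr.
Periods wholly inside 419.2–23.03 Ma: Devonian (419.2–358.9), Carboniferous (358.9–298.9), Permian (298.9–251.902), Triassic (251.902–201.4), Jurassic (201.4–145), Cretaceous (145–66), Paleogene (66–23.03).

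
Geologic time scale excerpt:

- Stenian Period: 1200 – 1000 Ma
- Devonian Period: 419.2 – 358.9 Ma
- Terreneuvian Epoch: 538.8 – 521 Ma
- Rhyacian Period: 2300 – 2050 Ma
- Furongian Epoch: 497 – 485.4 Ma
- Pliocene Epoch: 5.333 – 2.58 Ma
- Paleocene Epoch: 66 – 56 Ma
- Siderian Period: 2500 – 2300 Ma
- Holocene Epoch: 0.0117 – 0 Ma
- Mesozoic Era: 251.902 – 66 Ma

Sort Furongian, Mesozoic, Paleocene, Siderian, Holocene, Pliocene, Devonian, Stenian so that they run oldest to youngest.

Siderian, Stenian, Furongian, Devonian, Mesozoic, Paleocene, Pliocene, Holocene

Sorting by start age (descending Ma, since larger Ma = older): Siderian start 2500, Stenian start 1200, Furongian start 497, Devonian start 419.2, Mesozoic start 251.902, Paleocene start 66, Pliocene start 5.333, Holocene start 0.0117.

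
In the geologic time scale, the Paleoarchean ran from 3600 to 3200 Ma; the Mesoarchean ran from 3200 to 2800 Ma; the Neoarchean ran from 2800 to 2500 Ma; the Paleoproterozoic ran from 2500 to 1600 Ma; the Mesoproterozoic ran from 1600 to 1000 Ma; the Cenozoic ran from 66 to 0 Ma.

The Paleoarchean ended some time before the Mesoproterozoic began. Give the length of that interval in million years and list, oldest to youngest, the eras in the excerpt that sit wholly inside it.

1600 million years; Mesoarchean, Neoarchean, Paleoproterozoic

End of Paleoarchean = 3200 Ma; start of Mesoproterozoic = 1600 Ma.
Gap = 3200 − 1600 = 1600 Myr.
Eras wholly inside 3200–1600 Ma: Mesoarchean (3200–2800), Neoarchean (2800–2500), Paleoproterozoic (2500–1600).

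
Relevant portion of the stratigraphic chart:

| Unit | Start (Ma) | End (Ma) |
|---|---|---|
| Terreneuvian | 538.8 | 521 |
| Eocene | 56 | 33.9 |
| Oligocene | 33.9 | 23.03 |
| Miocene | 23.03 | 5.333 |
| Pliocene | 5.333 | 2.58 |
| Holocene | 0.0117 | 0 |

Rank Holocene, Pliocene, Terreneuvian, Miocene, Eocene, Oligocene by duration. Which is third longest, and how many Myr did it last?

Start − end for each: Holocene 0.0117 − 0 = 0.0117; Pliocene 5.333 − 2.58 = 2.753; Terreneuvian 538.8 − 521 = 17.8; Miocene 23.03 − 5.333 = 17.697; Eocene 56 − 33.9 = 22.1; Oligocene 33.9 − 23.03 = 10.87.
Ranking these from longest: Eocene > Terreneuvian > Miocene > Oligocene > Pliocene > Holocene.
Position 3 in that ranking is Miocene, which lasted 17.697 Myr.

Miocene, 17.697 million years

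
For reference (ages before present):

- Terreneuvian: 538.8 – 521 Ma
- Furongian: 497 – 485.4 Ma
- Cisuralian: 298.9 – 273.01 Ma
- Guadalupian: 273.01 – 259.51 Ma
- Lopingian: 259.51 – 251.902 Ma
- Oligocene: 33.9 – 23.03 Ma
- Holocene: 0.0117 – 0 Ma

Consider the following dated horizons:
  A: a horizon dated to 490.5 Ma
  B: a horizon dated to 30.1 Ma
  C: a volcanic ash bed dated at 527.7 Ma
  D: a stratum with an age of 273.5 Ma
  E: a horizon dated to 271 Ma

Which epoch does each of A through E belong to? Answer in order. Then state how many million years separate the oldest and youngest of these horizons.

A: 490.5 Ma lies in 497–485.4 Ma, so Furongian.
B: 30.1 Ma lies in 33.9–23.03 Ma, so Oligocene.
C: 527.7 Ma lies in 538.8–521 Ma, so Terreneuvian.
D: 273.5 Ma lies in 298.9–273.01 Ma, so Cisuralian.
E: 271 Ma lies in 273.01–259.51 Ma, so Guadalupian.
Oldest = 527.7 Ma, youngest = 30.1 Ma → span 497.6 Myr.

A — Furongian; B — Oligocene; C — Terreneuvian; D — Cisuralian; E — Guadalupian; span 497.6 million years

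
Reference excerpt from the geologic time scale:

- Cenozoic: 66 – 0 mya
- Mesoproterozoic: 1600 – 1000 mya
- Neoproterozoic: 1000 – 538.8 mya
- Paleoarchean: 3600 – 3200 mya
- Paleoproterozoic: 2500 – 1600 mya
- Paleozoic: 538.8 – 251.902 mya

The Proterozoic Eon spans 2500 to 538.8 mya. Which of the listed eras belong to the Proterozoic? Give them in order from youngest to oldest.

Eras with both bounds inside 2500–538.8 Ma: Neoproterozoic (1000–538.8), Mesoproterozoic (1600–1000), Paleoproterozoic (2500–1600).

Neoproterozoic, Mesoproterozoic, Paleoproterozoic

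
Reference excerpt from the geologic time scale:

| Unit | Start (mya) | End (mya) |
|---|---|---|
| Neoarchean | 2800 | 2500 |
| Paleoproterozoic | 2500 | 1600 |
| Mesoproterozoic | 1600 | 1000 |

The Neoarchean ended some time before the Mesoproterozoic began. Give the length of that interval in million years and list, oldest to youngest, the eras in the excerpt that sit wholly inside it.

The Neoarchean closes at 2500 Ma and the Mesoproterozoic opens at 1600 Ma, so the interval is 2500 − 1600 = 900 Myr.
An era fits inside if it starts at or after 2500 Ma and ends at or before 1600 Ma; oldest first that gives Paleoproterozoic.

900 million years; Paleoproterozoic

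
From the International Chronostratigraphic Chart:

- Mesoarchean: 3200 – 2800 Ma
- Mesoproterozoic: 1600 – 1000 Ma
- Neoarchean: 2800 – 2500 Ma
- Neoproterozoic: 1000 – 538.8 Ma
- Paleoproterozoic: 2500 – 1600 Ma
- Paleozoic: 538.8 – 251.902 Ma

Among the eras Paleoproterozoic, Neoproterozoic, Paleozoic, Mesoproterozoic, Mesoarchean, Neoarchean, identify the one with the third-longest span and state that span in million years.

Neoproterozoic, 461.2 million years

Start − end for each: Paleoproterozoic 2500 − 1600 = 900; Neoproterozoic 1000 − 538.8 = 461.2; Paleozoic 538.8 − 251.902 = 286.898; Mesoproterozoic 1600 − 1000 = 600; Mesoarchean 3200 − 2800 = 400; Neoarchean 2800 − 2500 = 300.
Ranking these from longest: Paleoproterozoic > Mesoproterozoic > Neoproterozoic > Mesoarchean > Neoarchean > Paleozoic.
Position 3 in that ranking is Neoproterozoic, which lasted 461.2 Myr.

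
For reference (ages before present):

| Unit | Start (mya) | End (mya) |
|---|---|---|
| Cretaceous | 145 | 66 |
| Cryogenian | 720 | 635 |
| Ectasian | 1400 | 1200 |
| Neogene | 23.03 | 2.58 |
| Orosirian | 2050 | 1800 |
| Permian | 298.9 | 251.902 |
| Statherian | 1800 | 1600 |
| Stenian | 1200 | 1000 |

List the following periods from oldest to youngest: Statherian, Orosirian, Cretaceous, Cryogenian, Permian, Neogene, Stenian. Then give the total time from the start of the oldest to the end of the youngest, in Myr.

Orosirian → Statherian → Stenian → Cryogenian → Permian → Cretaceous → Neogene; total span 2047.42 Myr

From the excerpt: Statherian 1800–1600; Orosirian 2050–1800; Cretaceous 145–66; Cryogenian 720–635; Permian 298.9–251.902; Neogene 23.03–2.58; Stenian 1200–1000 (Ma).
Larger Ma is earlier, so the oldest is Orosirian and the youngest is Neogene; oldest to youngest: Orosirian, Statherian, Stenian, Cryogenian, Permian, Cretaceous, Neogene.
Oldest start 2050 minus youngest end 2.58 gives 2047.42 Myr overall.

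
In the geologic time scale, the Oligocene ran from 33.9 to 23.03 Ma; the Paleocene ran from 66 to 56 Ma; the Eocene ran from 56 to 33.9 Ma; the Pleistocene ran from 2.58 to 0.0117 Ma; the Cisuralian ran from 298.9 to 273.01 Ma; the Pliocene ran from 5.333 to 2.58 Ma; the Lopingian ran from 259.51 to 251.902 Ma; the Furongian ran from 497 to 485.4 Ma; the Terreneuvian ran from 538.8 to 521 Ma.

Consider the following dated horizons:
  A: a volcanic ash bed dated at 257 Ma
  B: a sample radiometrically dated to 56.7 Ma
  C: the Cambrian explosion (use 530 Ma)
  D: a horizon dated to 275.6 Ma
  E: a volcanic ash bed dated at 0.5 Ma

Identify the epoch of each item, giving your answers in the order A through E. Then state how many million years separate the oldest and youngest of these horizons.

A — Lopingian; B — Paleocene; C — Terreneuvian; D — Cisuralian; E — Pleistocene; span 529.5 million years

A: 257 Ma lies in 259.51–251.902 Ma, so Lopingian.
B: 56.7 Ma lies in 66–56 Ma, so Paleocene.
C: 530 Ma lies in 538.8–521 Ma, so Terreneuvian.
D: 275.6 Ma lies in 298.9–273.01 Ma, so Cisuralian.
E: 0.5 Ma lies in 2.58–0.0117 Ma, so Pleistocene.
Oldest = 530 Ma, youngest = 0.5 Ma → span 529.5 Myr.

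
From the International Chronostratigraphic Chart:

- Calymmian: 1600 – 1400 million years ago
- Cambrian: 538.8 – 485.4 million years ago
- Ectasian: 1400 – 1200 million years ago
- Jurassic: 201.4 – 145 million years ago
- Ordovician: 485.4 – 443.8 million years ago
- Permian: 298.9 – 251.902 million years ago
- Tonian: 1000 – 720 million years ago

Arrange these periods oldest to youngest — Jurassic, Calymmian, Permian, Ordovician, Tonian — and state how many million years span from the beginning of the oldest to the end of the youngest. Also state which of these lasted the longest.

Calymmian → Tonian → Ordovician → Permian → Jurassic; total span 1455 Myr; longest is Tonian

From the excerpt: Jurassic 201.4–145; Calymmian 1600–1400; Permian 298.9–251.902; Ordovician 485.4–443.8; Tonian 1000–720 (Ma).
Larger Ma is earlier, so the oldest is Calymmian and the youngest is Jurassic; oldest to youngest: Calymmian, Tonian, Ordovician, Permian, Jurassic.
Oldest start 1600 minus youngest end 145 gives 1455 Myr overall.
Individual lengths (start − end): Ordovician 41.6; Calymmian 200; Jurassic 56.4; Permian 46.998; Tonian 280. The largest is Tonian at 280 Myr.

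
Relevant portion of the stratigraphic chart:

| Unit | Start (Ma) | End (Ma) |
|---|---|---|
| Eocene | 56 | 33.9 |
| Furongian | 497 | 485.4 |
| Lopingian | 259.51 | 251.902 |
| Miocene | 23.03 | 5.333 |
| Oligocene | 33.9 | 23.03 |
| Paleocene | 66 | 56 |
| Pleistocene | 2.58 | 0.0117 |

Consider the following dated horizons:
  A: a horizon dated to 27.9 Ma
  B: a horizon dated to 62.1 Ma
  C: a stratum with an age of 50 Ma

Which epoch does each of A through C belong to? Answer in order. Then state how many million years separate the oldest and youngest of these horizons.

A — Oligocene; B — Paleocene; C — Eocene; span 34.2 million years

A: 27.9 Ma lies in 33.9–23.03 Ma, so Oligocene.
B: 62.1 Ma lies in 66–56 Ma, so Paleocene.
C: 50 Ma lies in 56–33.9 Ma, so Eocene.
Oldest = 62.1 Ma, youngest = 27.9 Ma → span 34.2 Myr.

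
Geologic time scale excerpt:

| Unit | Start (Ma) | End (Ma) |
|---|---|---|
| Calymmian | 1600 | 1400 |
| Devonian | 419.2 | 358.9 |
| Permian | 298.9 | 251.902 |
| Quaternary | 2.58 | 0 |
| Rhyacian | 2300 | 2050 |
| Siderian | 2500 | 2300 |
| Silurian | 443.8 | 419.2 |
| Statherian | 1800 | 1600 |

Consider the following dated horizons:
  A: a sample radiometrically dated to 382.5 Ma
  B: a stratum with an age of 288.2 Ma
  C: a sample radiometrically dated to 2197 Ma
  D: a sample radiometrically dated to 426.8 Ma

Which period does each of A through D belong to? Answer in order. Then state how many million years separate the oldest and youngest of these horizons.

Match each age against the start–end ranges in the excerpt: A = 382.5 Ma → Devonian (419.2–358.9); B = 288.2 Ma → Permian (298.9–251.902); C = 2197 Ma → Rhyacian (2300–2050); D = 426.8 Ma → Silurian (443.8–419.2).
The largest age is 2197 Ma and the smallest is 288.2 Ma; their difference is 1908.8 Myr.

A — Devonian; B — Permian; C — Rhyacian; D — Silurian; span 1908.8 million years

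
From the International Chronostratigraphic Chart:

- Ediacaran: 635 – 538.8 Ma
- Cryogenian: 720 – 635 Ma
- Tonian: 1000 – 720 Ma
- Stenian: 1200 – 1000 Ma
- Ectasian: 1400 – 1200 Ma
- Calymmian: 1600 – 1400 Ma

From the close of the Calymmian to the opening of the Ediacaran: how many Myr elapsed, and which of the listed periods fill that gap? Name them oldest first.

End of Calymmian = 1400 Ma; start of Ediacaran = 635 Ma.
Gap = 1400 − 635 = 765 Myr.
Periods wholly inside 1400–635 Ma: Ectasian (1400–1200), Stenian (1200–1000), Tonian (1000–720), Cryogenian (720–635).

765 million years; Ectasian, Stenian, Tonian, Cryogenian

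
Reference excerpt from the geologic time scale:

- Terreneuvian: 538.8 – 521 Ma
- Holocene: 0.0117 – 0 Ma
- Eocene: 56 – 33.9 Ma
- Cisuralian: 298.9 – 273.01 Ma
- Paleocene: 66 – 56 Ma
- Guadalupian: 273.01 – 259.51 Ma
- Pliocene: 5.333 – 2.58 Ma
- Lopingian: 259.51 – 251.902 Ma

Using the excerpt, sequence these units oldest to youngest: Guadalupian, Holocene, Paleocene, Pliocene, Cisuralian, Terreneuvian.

Terreneuvian, then Cisuralian, then Guadalupian, then Paleocene, then Pliocene, then Holocene

The oldest of these is Terreneuvian (starts 538.8 Ma) and the youngest is Holocene (ends 0 Ma).
In between, by decreasing start age: Cisuralian (298.9), Guadalupian (273.01), Paleocene (66), Pliocene (5.333).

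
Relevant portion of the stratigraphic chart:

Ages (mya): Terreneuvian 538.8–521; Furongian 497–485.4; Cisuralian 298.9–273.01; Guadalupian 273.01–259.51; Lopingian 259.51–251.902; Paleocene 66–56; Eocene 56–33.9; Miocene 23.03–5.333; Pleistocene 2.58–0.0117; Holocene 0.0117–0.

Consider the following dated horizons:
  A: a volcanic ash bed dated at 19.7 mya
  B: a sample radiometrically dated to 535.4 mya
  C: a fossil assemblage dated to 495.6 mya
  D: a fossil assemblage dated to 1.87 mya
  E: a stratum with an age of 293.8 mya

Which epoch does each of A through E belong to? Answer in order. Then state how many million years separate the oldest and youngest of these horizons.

A: 19.7 Ma lies in 23.03–5.333 Ma, so Miocene.
B: 535.4 Ma lies in 538.8–521 Ma, so Terreneuvian.
C: 495.6 Ma lies in 497–485.4 Ma, so Furongian.
D: 1.87 Ma lies in 2.58–0.0117 Ma, so Pleistocene.
E: 293.8 Ma lies in 298.9–273.01 Ma, so Cisuralian.
Oldest = 535.4 Ma, youngest = 1.87 Ma → span 533.53 Myr.

A — Miocene; B — Terreneuvian; C — Furongian; D — Pleistocene; E — Cisuralian; span 533.53 million years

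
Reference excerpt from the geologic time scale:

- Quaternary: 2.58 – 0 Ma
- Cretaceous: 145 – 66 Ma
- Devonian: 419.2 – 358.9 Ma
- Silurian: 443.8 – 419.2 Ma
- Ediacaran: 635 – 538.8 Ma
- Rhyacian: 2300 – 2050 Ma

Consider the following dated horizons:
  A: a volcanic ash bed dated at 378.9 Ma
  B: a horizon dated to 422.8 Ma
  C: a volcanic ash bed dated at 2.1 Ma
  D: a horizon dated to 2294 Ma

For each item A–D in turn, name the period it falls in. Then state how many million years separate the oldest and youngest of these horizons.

A — Devonian; B — Silurian; C — Quaternary; D — Rhyacian; span 2291.9 million years

Match each age against the start–end ranges in the excerpt: A = 378.9 Ma → Devonian (419.2–358.9); B = 422.8 Ma → Silurian (443.8–419.2); C = 2.1 Ma → Quaternary (2.58–0); D = 2294 Ma → Rhyacian (2300–2050).
The largest age is 2294 Ma and the smallest is 2.1 Ma; their difference is 2291.9 Myr.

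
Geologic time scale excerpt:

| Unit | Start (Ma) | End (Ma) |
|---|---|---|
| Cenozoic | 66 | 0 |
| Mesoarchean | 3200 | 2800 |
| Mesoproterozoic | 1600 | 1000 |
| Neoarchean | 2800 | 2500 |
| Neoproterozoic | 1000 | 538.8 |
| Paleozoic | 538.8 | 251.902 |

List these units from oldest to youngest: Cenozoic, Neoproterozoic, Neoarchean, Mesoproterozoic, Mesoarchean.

Mesoarchean, then Neoarchean, then Mesoproterozoic, then Neoproterozoic, then Cenozoic

Read off each span (Ma): Cenozoic 66–0; Neoproterozoic 1000–538.8; Neoarchean 2800–2500; Mesoproterozoic 1600–1000; Mesoarchean 3200–2800.
Larger Ma is older, so oldest→youngest is Mesoarchean, Neoarchean, Mesoproterozoic, Neoproterozoic, Cenozoic.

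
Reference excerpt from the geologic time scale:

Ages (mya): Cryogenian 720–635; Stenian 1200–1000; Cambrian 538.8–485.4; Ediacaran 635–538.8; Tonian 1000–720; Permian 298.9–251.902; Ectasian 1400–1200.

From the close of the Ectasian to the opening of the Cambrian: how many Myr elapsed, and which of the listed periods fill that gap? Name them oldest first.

661.2 million years; Stenian, Tonian, Cryogenian, Ediacaran

End of Ectasian = 1200 Ma; start of Cambrian = 538.8 Ma.
Gap = 1200 − 538.8 = 661.2 Myr.
Periods wholly inside 1200–538.8 Ma: Stenian (1200–1000), Tonian (1000–720), Cryogenian (720–635), Ediacaran (635–538.8).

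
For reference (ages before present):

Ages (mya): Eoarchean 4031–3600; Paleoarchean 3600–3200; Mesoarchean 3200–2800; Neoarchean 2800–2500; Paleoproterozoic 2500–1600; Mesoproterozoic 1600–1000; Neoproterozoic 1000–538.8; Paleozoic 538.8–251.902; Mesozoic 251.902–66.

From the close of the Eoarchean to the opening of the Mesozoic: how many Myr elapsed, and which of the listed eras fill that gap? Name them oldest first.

End of Eoarchean = 3600 Ma; start of Mesozoic = 251.902 Ma.
Gap = 3600 − 251.902 = 3348.098 Myr.
Eras wholly inside 3600–251.902 Ma: Paleoarchean (3600–3200), Mesoarchean (3200–2800), Neoarchean (2800–2500), Paleoproterozoic (2500–1600), Mesoproterozoic (1600–1000), Neoproterozoic (1000–538.8), Paleozoic (538.8–251.902).

3348.098 million years; Paleoarchean, Mesoarchean, Neoarchean, Paleoproterozoic, Mesoproterozoic, Neoproterozoic, Paleozoic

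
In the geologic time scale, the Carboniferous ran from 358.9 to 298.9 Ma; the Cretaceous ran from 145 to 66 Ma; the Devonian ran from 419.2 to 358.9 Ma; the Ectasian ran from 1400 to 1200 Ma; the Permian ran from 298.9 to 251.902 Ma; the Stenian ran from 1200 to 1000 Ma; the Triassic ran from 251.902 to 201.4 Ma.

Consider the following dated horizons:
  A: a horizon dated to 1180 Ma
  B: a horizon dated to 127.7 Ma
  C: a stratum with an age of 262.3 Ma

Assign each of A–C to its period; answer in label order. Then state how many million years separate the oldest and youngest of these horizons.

A — Stenian; B — Cretaceous; C — Permian; span 1052.3 million years

A: 1180 Ma lies in 1200–1000 Ma, so Stenian.
B: 127.7 Ma lies in 145–66 Ma, so Cretaceous.
C: 262.3 Ma lies in 298.9–251.902 Ma, so Permian.
Oldest = 1180 Ma, youngest = 127.7 Ma → span 1052.3 Myr.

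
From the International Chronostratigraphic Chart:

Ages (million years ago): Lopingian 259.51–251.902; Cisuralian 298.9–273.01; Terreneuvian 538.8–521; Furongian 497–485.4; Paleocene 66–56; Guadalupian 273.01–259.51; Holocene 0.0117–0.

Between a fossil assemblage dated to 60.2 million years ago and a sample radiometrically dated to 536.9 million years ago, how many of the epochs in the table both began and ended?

4

536.9 Ma sits inside the Terreneuvian (538.8–521) and 60.2 Ma inside the Paleocene (66–56); neither of those is wholly between the two dates.
The listed epochs lying completely between them are Furongian, Cisuralian, Guadalupian, Lopingian — 4 in all.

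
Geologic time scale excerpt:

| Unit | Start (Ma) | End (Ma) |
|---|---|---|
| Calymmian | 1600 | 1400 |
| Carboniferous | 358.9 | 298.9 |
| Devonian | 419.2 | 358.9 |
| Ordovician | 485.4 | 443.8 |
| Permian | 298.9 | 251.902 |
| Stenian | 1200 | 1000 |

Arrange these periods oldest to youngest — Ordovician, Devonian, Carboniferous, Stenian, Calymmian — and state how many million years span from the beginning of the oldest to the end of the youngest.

Start ages (Ma): Calymmian 1600, Stenian 1200, Ordovician 485.4, Devonian 419.2, Carboniferous 358.9.
Ordered oldest to youngest: Calymmian, Stenian, Ordovician, Devonian, Carboniferous.
Span = 1600 − 298.9 = 1301.1 Myr.

Calymmian, Stenian, Ordovician, Devonian, Carboniferous; total span 1301.1 Myr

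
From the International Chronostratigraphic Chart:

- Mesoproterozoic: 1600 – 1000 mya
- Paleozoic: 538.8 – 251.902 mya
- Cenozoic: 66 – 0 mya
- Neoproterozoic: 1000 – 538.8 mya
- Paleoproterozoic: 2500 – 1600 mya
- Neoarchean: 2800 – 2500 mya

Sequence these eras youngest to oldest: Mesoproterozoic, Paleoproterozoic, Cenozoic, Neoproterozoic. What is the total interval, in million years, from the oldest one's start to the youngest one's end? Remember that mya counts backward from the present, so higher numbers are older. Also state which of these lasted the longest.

Cenozoic, Neoproterozoic, Mesoproterozoic, Paleoproterozoic; total span 2500 Myr; longest is Paleoproterozoic

Start ages (Ma): Paleoproterozoic 2500, Mesoproterozoic 1600, Neoproterozoic 1000, Cenozoic 66.
Ordered youngest to oldest: Cenozoic, Neoproterozoic, Mesoproterozoic, Paleoproterozoic.
Span = 2500 − 0 = 2500 Myr.
Durations: Paleoproterozoic 900, Mesoproterozoic 600, Cenozoic 66, Neoproterozoic 461.2 → longest is Paleoproterozoic (900 Myr).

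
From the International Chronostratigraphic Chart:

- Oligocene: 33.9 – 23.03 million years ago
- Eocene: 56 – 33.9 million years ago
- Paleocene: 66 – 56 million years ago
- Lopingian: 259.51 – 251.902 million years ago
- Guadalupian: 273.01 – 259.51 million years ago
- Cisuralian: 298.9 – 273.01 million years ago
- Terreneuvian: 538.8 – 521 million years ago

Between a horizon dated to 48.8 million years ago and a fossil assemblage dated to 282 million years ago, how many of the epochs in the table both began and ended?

3

282 Ma sits inside the Cisuralian (298.9–273.01) and 48.8 Ma inside the Eocene (56–33.9); neither of those is wholly between the two dates.
The listed epochs lying completely between them are Guadalupian, Lopingian, Paleocene — 3 in all.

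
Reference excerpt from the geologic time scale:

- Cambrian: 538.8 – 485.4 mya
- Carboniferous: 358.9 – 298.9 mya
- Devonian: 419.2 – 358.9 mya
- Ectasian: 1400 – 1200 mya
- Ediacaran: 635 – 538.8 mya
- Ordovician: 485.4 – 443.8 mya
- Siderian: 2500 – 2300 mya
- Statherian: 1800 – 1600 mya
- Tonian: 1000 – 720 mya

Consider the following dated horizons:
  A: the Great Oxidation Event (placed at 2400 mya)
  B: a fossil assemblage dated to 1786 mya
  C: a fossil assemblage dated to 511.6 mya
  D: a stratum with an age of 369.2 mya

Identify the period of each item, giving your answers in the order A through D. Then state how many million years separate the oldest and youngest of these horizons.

A — Siderian; B — Statherian; C — Cambrian; D — Devonian; span 2030.8 million years

Match each age against the start–end ranges in the excerpt: A = 2400 Ma → Siderian (2500–2300); B = 1786 Ma → Statherian (1800–1600); C = 511.6 Ma → Cambrian (538.8–485.4); D = 369.2 Ma → Devonian (419.2–358.9).
The largest age is 2400 Ma and the smallest is 369.2 Ma; their difference is 2030.8 Myr.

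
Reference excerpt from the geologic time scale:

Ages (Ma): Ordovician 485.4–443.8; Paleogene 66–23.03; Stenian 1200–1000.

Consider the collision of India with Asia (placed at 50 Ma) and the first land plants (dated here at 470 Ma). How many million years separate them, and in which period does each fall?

420 million years apart; the first in the Paleogene, the second in the Ordovician

Elapsed time: 470 − 50 = 420 Myr.
50 Ma lies within 66–23.03 Ma: Paleogene.
470 Ma lies within 485.4–443.8 Ma: Ordovician.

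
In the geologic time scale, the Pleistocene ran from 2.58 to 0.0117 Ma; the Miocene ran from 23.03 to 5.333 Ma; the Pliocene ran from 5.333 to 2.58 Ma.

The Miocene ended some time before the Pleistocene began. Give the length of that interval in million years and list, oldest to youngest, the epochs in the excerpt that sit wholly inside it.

2.753 million years; Pliocene

End of Miocene = 5.333 Ma; start of Pleistocene = 2.58 Ma.
Gap = 5.333 − 2.58 = 2.753 Myr.
Epochs wholly inside 5.333–2.58 Ma: Pliocene (5.333–2.58).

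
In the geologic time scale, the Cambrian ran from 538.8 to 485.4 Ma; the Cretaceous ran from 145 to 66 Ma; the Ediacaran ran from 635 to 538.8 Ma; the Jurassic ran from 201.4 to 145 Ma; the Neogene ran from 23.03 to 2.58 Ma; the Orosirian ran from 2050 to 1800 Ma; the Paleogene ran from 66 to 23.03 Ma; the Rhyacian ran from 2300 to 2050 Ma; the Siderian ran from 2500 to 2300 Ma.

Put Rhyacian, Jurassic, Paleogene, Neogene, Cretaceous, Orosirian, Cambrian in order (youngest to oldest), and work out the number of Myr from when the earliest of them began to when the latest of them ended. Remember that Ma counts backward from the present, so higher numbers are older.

Start ages (Ma): Rhyacian 2300, Orosirian 2050, Cambrian 538.8, Jurassic 201.4, Cretaceous 145, Paleogene 66, Neogene 23.03.
Ordered youngest to oldest: Neogene, Paleogene, Cretaceous, Jurassic, Cambrian, Orosirian, Rhyacian.
Span = 2300 − 2.58 = 2297.42 Myr.

Neogene → Paleogene → Cretaceous → Jurassic → Cambrian → Orosirian → Rhyacian; total span 2297.42 Myr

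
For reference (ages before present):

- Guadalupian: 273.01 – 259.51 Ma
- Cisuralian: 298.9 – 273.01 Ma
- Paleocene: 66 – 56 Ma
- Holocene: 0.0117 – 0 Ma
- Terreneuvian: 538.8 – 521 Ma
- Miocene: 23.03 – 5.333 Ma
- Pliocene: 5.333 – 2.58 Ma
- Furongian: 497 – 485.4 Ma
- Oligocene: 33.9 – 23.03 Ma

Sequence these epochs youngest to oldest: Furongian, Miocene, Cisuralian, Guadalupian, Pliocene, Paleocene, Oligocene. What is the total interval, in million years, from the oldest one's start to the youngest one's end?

Pliocene → Miocene → Oligocene → Paleocene → Guadalupian → Cisuralian → Furongian; total span 494.42 Myr

Start ages (Ma): Furongian 497, Cisuralian 298.9, Guadalupian 273.01, Paleocene 66, Oligocene 33.9, Miocene 23.03, Pliocene 5.333.
Ordered youngest to oldest: Pliocene, Miocene, Oligocene, Paleocene, Guadalupian, Cisuralian, Furongian.
Span = 497 − 2.58 = 494.42 Myr.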